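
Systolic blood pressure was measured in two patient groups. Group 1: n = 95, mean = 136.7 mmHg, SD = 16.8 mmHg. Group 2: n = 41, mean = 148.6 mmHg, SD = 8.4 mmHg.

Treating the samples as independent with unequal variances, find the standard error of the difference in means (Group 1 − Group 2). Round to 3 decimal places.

2.166

Standard errors of each mean: 16.8/√95 = 1.7236 and 8.4/√41 = 1.3119.
SE(x̄₁ − x̄₂) = √(1.7236² + 1.3119²) = 2.1661 for independent samples with unequal variances.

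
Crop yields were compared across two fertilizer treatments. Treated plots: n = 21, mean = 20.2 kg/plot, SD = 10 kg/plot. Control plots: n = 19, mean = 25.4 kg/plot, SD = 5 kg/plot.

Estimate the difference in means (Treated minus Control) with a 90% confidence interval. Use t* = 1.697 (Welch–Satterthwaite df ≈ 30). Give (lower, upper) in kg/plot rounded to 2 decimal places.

(-9.38, -1.02)

Standard errors of each mean: 10/√21 = 2.1822 and 5/√19 = 1.1471.
SE(x̄₁ − x̄₂) = √(2.1822² + 1.1471²) = 2.4653 for independent samples with unequal variances.
With t* = 1.697, the margin is 1.697 × 2.4653 = 4.1836.
x̄₁ − x̄₂ = 20.2 − 25.4 = -5.2000; the interval is -5.2000 ± 4.1836 = (-9.38, -1.02).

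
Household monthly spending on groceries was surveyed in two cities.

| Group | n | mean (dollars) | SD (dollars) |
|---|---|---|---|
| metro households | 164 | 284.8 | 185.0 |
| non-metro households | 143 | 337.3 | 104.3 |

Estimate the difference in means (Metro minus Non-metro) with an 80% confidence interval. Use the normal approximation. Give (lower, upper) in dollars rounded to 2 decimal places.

(-74.13, -30.87)

Per-group SEs: s₁/√n₁ = 185.0/√164 = 14.4461, s₂/√n₂ = 104.3/√143 = 8.7220.
Unpooled SE of the difference: √(208.68980521 + 76.073284) = 16.8749.
Margin of error = z* · SE = 1.282 × 16.8749 = 21.6336.
x̄₁ − x̄₂ = 284.8 − 337.3 = -52.5000.
CI: -52.5000 ± 21.6336 = (-74.13, -30.87).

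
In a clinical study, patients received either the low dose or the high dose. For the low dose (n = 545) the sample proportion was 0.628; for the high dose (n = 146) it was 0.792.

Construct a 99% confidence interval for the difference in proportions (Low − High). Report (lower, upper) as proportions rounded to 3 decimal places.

The two standard errors are √(0.6280×0.3720/545) = 0.02070 and √(0.7920×0.2080/146) = 0.03359.
Because the samples are independent, SE_diff = √(0.02070² + 0.03359²) = 0.03946.
Using z* = 2.576 for 99%, ME = 2.576 × 0.03946 = 0.10165.
p̂₁ − p̂₂ = -0.1640; interval -0.1640 ± 0.10165 gives (-0.266, -0.062).

(-0.266, -0.062)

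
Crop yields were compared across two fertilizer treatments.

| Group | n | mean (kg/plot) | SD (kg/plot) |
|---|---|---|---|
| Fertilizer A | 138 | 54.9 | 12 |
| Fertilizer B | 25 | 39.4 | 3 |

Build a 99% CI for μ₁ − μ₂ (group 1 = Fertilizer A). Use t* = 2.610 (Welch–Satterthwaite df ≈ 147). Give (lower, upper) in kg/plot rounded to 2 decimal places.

Per-group SEs: s₁/√n₁ = 12/√138 = 1.0215, s₂/√n₂ = 3/√25 = 0.6000.
Unpooled SE of the difference: √(1.04346225 + 0.36) = 1.1847.
Margin of error = t* · SE = 2.610 × 1.1847 = 3.0921.
x̄₁ − x̄₂ = 54.9 − 39.4 = 15.5000.
CI: 15.5000 ± 3.0921 = (12.41, 18.59).

(12.41, 18.59)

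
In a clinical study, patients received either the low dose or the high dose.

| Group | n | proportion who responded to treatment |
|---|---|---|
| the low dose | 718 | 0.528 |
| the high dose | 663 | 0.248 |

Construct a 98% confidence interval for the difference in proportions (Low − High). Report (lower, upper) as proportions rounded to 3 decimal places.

The two standard errors are √(0.5280×0.4720/718) = 0.01863 and √(0.2480×0.7520/663) = 0.01677.
Because the samples are independent, SE_diff = √(0.01863² + 0.01677²) = 0.02507.
Using z* = 2.326 for 98%, ME = 2.326 × 0.02507 = 0.05831.
p̂₁ − p̂₂ = 0.2800; interval 0.2800 ± 0.05831 gives (0.222, 0.338).

(0.222, 0.338)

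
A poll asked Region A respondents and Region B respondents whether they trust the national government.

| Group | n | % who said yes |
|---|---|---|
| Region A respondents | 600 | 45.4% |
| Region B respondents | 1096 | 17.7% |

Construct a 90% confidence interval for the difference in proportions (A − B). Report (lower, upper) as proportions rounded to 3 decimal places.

Each SE is √(p̂(1−p̂)/n): √(0.4540·0.5460/600) = 0.02033 and √(0.1770·0.8230/1096) = 0.01153.
SE(p̂₁ − p̂₂) = √(SE₁² + SE₂²) = √(0.0004133089 + 0.0001329409) = 0.02337, since the two samples are independent.
At 90% confidence z* = 1.645; margin = 1.645 × 0.02337 = 0.03844.
The difference is 0.4540 − 0.1770 = 0.2770, so the interval is 0.2770 ± 0.03844 = (0.239, 0.315).

(0.239, 0.315)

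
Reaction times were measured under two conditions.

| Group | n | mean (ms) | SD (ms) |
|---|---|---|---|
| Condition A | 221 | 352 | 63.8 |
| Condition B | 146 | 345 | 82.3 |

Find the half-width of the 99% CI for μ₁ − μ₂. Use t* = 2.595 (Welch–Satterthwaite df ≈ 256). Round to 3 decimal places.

Per-group SEs: s₁/√n₁ = 63.8/√221 = 4.2917, s₂/√n₂ = 82.3/√146 = 6.8112.
Unpooled SE of the difference: √(18.41868889 + 46.39244544) = 8.0505.
Margin of error = t* · SE = 2.595 × 8.0505 = 20.8910.

20.891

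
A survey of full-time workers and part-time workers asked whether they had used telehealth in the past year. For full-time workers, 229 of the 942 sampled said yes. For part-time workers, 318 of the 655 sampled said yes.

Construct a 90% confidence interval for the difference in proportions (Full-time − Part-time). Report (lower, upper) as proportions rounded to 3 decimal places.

First, p̂₁ = 229/942 = 0.2431; p̂₂ = 318/655 = 0.4855.
The two standard errors are √(0.2431×0.7569/942) = 0.01398 and √(0.4855×0.5145/655) = 0.01953.
Because the samples are independent, SE_diff = √(0.01398² + 0.01953²) = 0.02402.
Using z* = 1.645 for 90%, ME = 1.645 × 0.02402 = 0.03951.
p̂₁ − p̂₂ = -0.2424; interval -0.2424 ± 0.03951 gives (-0.282, -0.203).

(-0.282, -0.203)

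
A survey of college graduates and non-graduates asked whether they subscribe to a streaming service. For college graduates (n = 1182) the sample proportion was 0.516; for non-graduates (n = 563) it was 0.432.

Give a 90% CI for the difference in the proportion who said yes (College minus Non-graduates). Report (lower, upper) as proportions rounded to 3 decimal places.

The two standard errors are √(0.5160×0.4840/1182) = 0.01454 and √(0.4320×0.5680/563) = 0.02088.
Because the samples are independent, SE_diff = √(0.01454² + 0.02088²) = 0.02544.
Using z* = 1.645 for 90%, ME = 1.645 × 0.02544 = 0.04185.
p̂₁ − p̂₂ = 0.0840; interval 0.0840 ± 0.04185 gives (0.042, 0.126).

(0.042, 0.126)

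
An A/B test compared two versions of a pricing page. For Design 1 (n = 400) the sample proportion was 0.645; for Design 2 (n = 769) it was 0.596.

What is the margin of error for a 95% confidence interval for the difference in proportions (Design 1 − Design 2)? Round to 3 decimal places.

0.058

Each SE is √(p̂(1−p̂)/n): √(0.6450·0.3550/400) = 0.02393 and √(0.5960·0.4040/769) = 0.01770.
SE(p̂₁ − p̂₂) = √(SE₁² + SE₂²) = √(0.0005726449 + 0.00031329) = 0.02976, since the two samples are independent.
At 95% confidence z* = 1.960; margin = 1.960 × 0.02976 = 0.05833.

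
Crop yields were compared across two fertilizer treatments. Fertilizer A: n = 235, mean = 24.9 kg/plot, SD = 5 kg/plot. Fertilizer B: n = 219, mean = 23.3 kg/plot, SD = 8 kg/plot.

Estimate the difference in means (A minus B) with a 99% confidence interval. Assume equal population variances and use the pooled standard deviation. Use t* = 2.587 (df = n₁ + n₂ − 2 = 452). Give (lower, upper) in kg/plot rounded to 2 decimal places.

Pooled variance s_p² = [234·5² + 218·8²] / (235+219−2) = 43.8097, so s_p = 6.6189.
SE_diff = s_p·√(1/n₁ + 1/n₂) = 6.6189·√(1/235 + 1/219) = 0.6217.
t* = 2.587; margin = 2.587 × 0.6217 = 1.6083.
Difference = 24.9 − 23.3 = 1.6000.
1.6000 ± 1.6083 → (-0.01, 3.21).

(-0.01, 3.21)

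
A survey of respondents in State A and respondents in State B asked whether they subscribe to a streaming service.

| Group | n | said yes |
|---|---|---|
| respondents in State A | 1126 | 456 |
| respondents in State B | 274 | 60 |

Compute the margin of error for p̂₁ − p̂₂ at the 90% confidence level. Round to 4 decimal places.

p̂₁ = 456/1126 = 0.4050 and p̂₂ = 60/274 = 0.2190.
SE₁ = √(p̂₁(1−p̂₁)/n₁) = √(0.4050·0.5950/1126) = 0.01463; SE₂ = √(0.2190·0.7810/274) = 0.02498.
Independent samples: SE of the difference = √(SE₁² + SE₂²) = √(0.0002140369 + 0.0006240004) = 0.02895.
z* for 90% confidence is 1.645, so the margin of error is 1.645 × 0.02895 = 0.04762.

0.0476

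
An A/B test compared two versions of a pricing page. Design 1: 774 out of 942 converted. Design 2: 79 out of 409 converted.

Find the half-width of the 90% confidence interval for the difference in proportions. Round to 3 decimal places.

p̂₁ = 774/942 = 0.8217 and p̂₂ = 79/409 = 0.1932.
SE₁ = √(p̂₁(1−p̂₁)/n₁) = √(0.8217·0.1783/942) = 0.01247; SE₂ = √(0.1932·0.8068/409) = 0.01952.
Independent samples: SE of the difference = √(SE₁² + SE₂²) = √(0.0001555009 + 0.0003810304) = 0.02316.
z* for 90% confidence is 1.645, so the margin of error is 1.645 × 0.02316 = 0.03810.

0.038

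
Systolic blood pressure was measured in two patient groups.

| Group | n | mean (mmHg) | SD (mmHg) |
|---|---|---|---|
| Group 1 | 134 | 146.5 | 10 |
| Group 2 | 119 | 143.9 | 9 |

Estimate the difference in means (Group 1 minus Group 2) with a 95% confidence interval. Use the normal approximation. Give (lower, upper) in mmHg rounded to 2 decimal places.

SE₁ = s₁/√n₁ = 10/√134 = 0.8639; SE₂ = 9/√119 = 0.8250.
Independent samples, unequal variances: SE_diff = √(SE₁² + SE₂²) = √(0.74632321 + 0.680625) = 1.1945.
z* = 1.960, so margin of error = 1.960 × 1.1945 = 2.3412.
Difference in means = 146.5 − 143.9 = 2.6000.
2.6000 ± 2.3412 → (0.26, 4.94).

(0.26, 4.94)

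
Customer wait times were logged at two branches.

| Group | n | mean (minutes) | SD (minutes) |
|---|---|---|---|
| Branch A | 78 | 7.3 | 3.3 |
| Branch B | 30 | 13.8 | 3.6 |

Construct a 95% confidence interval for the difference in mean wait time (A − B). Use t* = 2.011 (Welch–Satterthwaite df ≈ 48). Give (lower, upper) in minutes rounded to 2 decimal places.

(-8.02, -4.98)

Per-group SEs: s₁/√n₁ = 3.3/√78 = 0.3737, s₂/√n₂ = 3.6/√30 = 0.6573.
Unpooled SE of the difference: √(0.13965169 + 0.43204329) = 0.7561.
Margin of error = t* · SE = 2.011 × 0.7561 = 1.5205.
x̄₁ − x̄₂ = 7.3 − 13.8 = -6.5000.
CI: -6.5000 ± 1.5205 = (-8.02, -4.98).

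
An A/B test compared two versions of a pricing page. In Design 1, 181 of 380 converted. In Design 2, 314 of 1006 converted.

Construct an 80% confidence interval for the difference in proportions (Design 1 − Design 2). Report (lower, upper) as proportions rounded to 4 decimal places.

First, p̂₁ = 181/380 = 0.4763; p̂₂ = 314/1006 = 0.3121.
The two standard errors are √(0.4763×0.5237/380) = 0.02562 and √(0.3121×0.6879/1006) = 0.01461.
Because the samples are independent, SE_diff = √(0.02562² + 0.01461²) = 0.02949.
Using z* = 1.282 for 80%, ME = 1.282 × 0.02949 = 0.03781.
p̂₁ − p̂₂ = 0.1642; interval 0.1642 ± 0.03781 gives (0.1264, 0.2020).

(0.1264, 0.2020)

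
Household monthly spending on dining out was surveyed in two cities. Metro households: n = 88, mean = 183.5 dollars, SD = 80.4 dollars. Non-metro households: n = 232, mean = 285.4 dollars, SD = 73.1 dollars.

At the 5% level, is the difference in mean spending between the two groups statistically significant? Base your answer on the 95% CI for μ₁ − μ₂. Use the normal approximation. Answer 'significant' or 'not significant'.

Standard errors of each mean: 80.4/√88 = 8.5707 and 73.1/√232 = 4.7993.
SE(x̄₁ − x̄₂) = √(8.5707² + 4.7993²) = 9.8229 for independent samples with unequal variances.
With z* = 1.960, the margin is 1.960 × 9.8229 = 19.2529.
x̄₁ − x̄₂ = 183.5 − 285.4 = -101.9000; the interval is -101.9000 ± 19.2529 = (-121.1529, -82.6471).
The interval (-121.1529, -82.6471) does not contain 0, so the difference is significant.

significant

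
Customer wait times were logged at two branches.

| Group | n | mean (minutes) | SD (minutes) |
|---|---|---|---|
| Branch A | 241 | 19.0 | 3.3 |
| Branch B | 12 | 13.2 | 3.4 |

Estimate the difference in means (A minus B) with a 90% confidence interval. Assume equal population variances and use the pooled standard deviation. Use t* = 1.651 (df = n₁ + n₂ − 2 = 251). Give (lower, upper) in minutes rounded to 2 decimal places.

Pooled variance s_p² = [240·3.3² + 11·3.4²] / (241+12−2) = 10.9194, so s_p = 3.3045.
SE_diff = s_p·√(1/n₁ + 1/n₂) = 3.3045·√(1/241 + 1/12) = 0.9774.
t* = 1.651; margin = 1.651 × 0.9774 = 1.6137.
Difference = 19.0 − 13.2 = 5.8000.
5.8000 ± 1.6137 → (4.19, 7.41).

(4.19, 7.41)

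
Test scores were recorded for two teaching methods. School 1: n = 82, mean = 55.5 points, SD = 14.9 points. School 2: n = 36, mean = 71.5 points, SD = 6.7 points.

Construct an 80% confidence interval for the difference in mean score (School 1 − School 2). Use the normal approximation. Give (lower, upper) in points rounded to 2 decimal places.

(-18.55, -13.45)

Per-group SEs: s₁/√n₁ = 14.9/√82 = 1.6454, s₂/√n₂ = 6.7/√36 = 1.1167.
Unpooled SE of the difference: √(2.70734116 + 1.24701889) = 1.9886.
Margin of error = z* · SE = 1.282 × 1.9886 = 2.5494.
x̄₁ − x̄₂ = 55.5 − 71.5 = -16.0000.
CI: -16.0000 ± 2.5494 = (-18.55, -13.45).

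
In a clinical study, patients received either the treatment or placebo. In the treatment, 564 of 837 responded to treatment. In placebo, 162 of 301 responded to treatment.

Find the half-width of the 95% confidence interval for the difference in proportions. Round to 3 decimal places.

Sample proportions: 564/837 = 0.6738, 162/301 = 0.5382.
Each SE is √(p̂(1−p̂)/n): √(0.6738·0.3262/837) = 0.01620 and √(0.5382·0.4618/301) = 0.02874.
SE(p̂₁ − p̂₂) = √(SE₁² + SE₂²) = √(0.00026244 + 0.0008259876) = 0.03299, since the two samples are independent.
At 95% confidence z* = 1.960; margin = 1.960 × 0.03299 = 0.06466.

0.065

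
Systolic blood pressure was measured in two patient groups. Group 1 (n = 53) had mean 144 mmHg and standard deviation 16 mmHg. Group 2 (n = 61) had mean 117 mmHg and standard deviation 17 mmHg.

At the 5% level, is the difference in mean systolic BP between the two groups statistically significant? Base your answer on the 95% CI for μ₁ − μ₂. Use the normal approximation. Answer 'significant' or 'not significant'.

significant

SE₁ = s₁/√n₁ = 16/√53 = 2.1978; SE₂ = 17/√61 = 2.1766.
Independent samples, unequal variances: SE_diff = √(SE₁² + SE₂²) = √(4.83032484 + 4.73758756) = 3.0932.
z* = 1.960, so margin of error = 1.960 × 3.0932 = 6.0627.
Difference in means = 144 − 117 = 27.0000.
27.0000 ± 6.0627 → (20.9373, 33.0627).
The interval (20.9373, 33.0627) does not contain 0, so the difference is significant.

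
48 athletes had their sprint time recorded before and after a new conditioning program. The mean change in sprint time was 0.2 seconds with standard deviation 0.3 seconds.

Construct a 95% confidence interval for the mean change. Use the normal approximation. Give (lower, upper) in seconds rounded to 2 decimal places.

Paired design: SE = s_d/√n = 0.3/√48 = 0.0433.
z* = 1.960; margin of error = 1.960 × 0.0433 = 0.0849.
0.2 ± 0.0849 → (0.12, 0.28).

(0.12, 0.28)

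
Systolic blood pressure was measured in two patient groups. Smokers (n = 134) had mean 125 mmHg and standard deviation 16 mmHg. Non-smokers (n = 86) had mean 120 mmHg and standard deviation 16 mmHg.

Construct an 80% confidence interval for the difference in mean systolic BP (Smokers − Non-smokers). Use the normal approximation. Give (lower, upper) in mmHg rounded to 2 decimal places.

SE₁ = s₁/√n₁ = 16/√134 = 1.3822; SE₂ = 16/√86 = 1.7253.
Independent samples, unequal variances: SE_diff = √(SE₁² + SE₂²) = √(1.91047684 + 2.97666009) = 2.2107.
z* = 1.282, so margin of error = 1.282 × 2.2107 = 2.8341.
Difference in means = 125 − 120 = 5.0000.
5.0000 ± 2.8341 → (2.17, 7.83).

(2.17, 7.83)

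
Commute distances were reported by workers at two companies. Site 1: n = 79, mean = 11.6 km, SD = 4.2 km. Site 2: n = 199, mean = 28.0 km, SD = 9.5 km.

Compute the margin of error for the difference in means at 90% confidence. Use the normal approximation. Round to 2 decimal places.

SE₁ = s₁/√n₁ = 4.2/√79 = 0.4725; SE₂ = 9.5/√199 = 0.6734.
Independent samples, unequal variances: SE_diff = √(SE₁² + SE₂²) = √(0.22325625 + 0.45346756) = 0.8226.
z* = 1.645, so margin of error = 1.645 × 0.8226 = 1.3532.

1.35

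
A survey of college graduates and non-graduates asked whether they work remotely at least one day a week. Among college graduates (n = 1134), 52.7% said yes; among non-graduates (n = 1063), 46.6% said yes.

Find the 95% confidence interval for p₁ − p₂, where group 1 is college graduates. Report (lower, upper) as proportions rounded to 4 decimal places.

(0.0192, 0.1028)

The two standard errors are √(0.5270×0.4730/1134) = 0.01483 and √(0.4660×0.5340/1063) = 0.01530.
Because the samples are independent, SE_diff = √(0.01483² + 0.01530²) = 0.02131.
Using z* = 1.960 for 95%, ME = 1.960 × 0.02131 = 0.04177.
p̂₁ − p̂₂ = 0.0610; interval 0.0610 ± 0.04177 gives (0.0192, 0.1028).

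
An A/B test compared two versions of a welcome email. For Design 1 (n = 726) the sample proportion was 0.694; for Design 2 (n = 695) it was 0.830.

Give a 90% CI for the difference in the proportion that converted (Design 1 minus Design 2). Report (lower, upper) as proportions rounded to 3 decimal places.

The two standard errors are √(0.6940×0.3060/726) = 0.01710 and √(0.8300×0.1700/695) = 0.01425.
Because the samples are independent, SE_diff = √(0.01710² + 0.01425²) = 0.02226.
Using z* = 1.645 for 90%, ME = 1.645 × 0.02226 = 0.03662.
p̂₁ − p̂₂ = -0.1360; interval -0.1360 ± 0.03662 gives (-0.173, -0.099).

(-0.173, -0.099)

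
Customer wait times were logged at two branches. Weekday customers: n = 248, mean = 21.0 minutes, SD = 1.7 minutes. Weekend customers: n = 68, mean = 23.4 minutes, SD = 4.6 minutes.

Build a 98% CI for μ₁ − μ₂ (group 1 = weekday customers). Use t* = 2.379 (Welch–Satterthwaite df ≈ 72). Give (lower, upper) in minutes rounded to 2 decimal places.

SE₁ = s₁/√n₁ = 1.7/√248 = 0.1080; SE₂ = 4.6/√68 = 0.5578.
Independent samples, unequal variances: SE_diff = √(SE₁² + SE₂²) = √(0.011664 + 0.31114084) = 0.5682.
t* = 2.379, so margin of error = 2.379 × 0.5682 = 1.3517.
Difference in means = 21.0 − 23.4 = -2.4000.
-2.4000 ± 1.3517 → (-3.75, -1.05).

(-3.75, -1.05)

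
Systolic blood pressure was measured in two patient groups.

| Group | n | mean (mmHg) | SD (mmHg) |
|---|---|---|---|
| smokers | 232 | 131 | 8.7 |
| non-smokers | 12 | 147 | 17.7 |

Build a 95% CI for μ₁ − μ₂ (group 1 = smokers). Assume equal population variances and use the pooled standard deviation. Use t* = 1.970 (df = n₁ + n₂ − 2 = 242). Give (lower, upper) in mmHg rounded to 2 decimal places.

Pooled variance s_p² = [231·8.7² + 11·17.7²] / (232+12−2) = 86.4900, so s_p = 9.3000.
SE_diff = s_p·√(1/n₁ + 1/n₂) = 9.3000·√(1/232 + 1/12) = 2.7532.
t* = 1.970; margin = 1.970 × 2.7532 = 5.4238.
Difference = 131 − 147 = -16.0000.
-16.0000 ± 5.4238 → (-21.42, -10.58).

(-21.42, -10.58)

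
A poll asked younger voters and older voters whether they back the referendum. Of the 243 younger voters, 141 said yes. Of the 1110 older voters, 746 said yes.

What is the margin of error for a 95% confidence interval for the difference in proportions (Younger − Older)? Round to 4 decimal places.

p̂₁ = 141/243 = 0.5802 and p̂₂ = 746/1110 = 0.6721.
SE₁ = √(p̂₁(1−p̂₁)/n₁) = √(0.5802·0.4198/243) = 0.03166; SE₂ = √(0.6721·0.3279/1110) = 0.01409.
Independent samples: SE of the difference = √(SE₁² + SE₂²) = √(0.0010023556 + 0.0001985281) = 0.03465.
z* for 95% confidence is 1.960, so the margin of error is 1.960 × 0.03465 = 0.06791.

0.0679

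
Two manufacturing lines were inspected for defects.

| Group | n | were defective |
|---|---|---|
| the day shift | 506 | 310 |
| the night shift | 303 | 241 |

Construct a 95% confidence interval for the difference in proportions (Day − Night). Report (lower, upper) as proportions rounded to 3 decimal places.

Sample proportions: 310/506 = 0.6126, 241/303 = 0.7954.
Each SE is √(p̂(1−p̂)/n): √(0.6126·0.3874/506) = 0.02166 and √(0.7954·0.2046/303) = 0.02318.
SE(p̂₁ − p̂₂) = √(SE₁² + SE₂²) = √(0.0004691556 + 0.0005373124) = 0.03172, since the two samples are independent.
At 95% confidence z* = 1.960; margin = 1.960 × 0.03172 = 0.06217.
The difference is 0.6126 − 0.7954 = -0.1828, so the interval is -0.1828 ± 0.06217 = (-0.245, -0.121).

(-0.245, -0.121)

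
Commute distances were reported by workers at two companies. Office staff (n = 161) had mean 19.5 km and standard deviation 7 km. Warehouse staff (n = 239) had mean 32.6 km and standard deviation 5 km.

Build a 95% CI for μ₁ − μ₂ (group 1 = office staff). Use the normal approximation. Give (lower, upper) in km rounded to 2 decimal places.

(-14.35, -11.85)

Standard errors of each mean: 7/√161 = 0.5517 and 5/√239 = 0.3234.
SE(x̄₁ − x̄₂) = √(0.5517² + 0.3234²) = 0.6395 for independent samples with unequal variances.
With z* = 1.960, the margin is 1.960 × 0.6395 = 1.2534.
x̄₁ − x̄₂ = 19.5 − 32.6 = -13.1000; the interval is -13.1000 ± 1.2534 = (-14.35, -11.85).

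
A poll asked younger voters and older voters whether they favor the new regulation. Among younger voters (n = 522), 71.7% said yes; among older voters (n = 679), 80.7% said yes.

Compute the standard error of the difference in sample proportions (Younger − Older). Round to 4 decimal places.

0.0249

The two standard errors are √(0.7170×0.2830/522) = 0.01972 and √(0.8070×0.1930/679) = 0.01515.
Because the samples are independent, SE_diff = √(0.01972² + 0.01515²) = 0.02487.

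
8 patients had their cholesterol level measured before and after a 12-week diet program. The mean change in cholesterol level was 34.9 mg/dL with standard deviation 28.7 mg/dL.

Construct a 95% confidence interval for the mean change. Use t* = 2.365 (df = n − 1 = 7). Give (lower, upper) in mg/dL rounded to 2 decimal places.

Paired design: SE = s_d/√n = 28.7/√8 = 10.1470.
t* = 2.365; margin of error = 2.365 × 10.1470 = 23.9977.
34.9 ± 23.9977 → (10.90, 58.90).

(10.90, 58.90)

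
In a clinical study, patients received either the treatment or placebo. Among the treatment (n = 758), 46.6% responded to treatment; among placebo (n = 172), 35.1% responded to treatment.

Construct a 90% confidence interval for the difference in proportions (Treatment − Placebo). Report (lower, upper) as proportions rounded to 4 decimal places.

(0.0481, 0.1819)

Each SE is √(p̂(1−p̂)/n): √(0.4660·0.5340/758) = 0.01812 and √(0.3510·0.6490/172) = 0.03639.
SE(p̂₁ − p̂₂) = √(SE₁² + SE₂²) = √(0.0003283344 + 0.0013242321) = 0.04065, since the two samples are independent.
At 90% confidence z* = 1.645; margin = 1.645 × 0.04065 = 0.06687.
The difference is 0.4660 − 0.3510 = 0.1150, so the interval is 0.1150 ± 0.06687 = (0.0481, 0.1819).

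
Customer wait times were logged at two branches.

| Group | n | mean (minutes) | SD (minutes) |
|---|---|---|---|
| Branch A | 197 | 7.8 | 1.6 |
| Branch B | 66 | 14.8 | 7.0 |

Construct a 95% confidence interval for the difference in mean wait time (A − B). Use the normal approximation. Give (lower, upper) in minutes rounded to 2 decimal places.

Standard errors of each mean: 1.6/√197 = 0.1140 and 7.0/√66 = 0.8616.
SE(x̄₁ − x̄₂) = √(0.1140² + 0.8616²) = 0.8691 for independent samples with unequal variances.
With z* = 1.960, the margin is 1.960 × 0.8691 = 1.7034.
x̄₁ − x̄₂ = 7.8 − 14.8 = -7.0000; the interval is -7.0000 ± 1.7034 = (-8.70, -5.30).

(-8.70, -5.30)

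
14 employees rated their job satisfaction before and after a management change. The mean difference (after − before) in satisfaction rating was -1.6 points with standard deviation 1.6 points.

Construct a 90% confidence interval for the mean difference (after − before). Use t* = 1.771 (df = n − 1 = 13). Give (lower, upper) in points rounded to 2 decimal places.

This is a matched-pairs design, so SE = s_d/√n = 1.6/√14 = 0.4276.
Margin = 1.771 × 0.4276 = 0.7573; the interval is -1.6 ± 0.7573 = (-2.36, -0.84).

(-2.36, -0.84)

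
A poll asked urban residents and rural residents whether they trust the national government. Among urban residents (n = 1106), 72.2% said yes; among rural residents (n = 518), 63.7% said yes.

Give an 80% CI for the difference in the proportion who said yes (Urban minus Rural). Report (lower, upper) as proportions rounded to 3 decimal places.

The two standard errors are √(0.7220×0.2780/1106) = 0.01347 and √(0.6370×0.3630/518) = 0.02113.
Because the samples are independent, SE_diff = √(0.01347² + 0.02113²) = 0.02506.
Using z* = 1.282 for 80%, ME = 1.282 × 0.02506 = 0.03213.
p̂₁ − p̂₂ = 0.0850; interval 0.0850 ± 0.03213 gives (0.053, 0.117).

(0.053, 0.117)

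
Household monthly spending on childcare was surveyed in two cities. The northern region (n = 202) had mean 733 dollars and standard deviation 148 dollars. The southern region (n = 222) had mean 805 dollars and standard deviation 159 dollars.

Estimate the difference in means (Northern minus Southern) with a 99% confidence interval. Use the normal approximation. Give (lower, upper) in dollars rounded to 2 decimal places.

(-110.41, -33.59)

SE₁ = s₁/√n₁ = 148/√202 = 10.4132; SE₂ = 159/√222 = 10.6714.
Independent samples, unequal variances: SE_diff = √(SE₁² + SE₂²) = √(108.43473424 + 113.87877796) = 14.9102.
z* = 2.576, so margin of error = 2.576 × 14.9102 = 38.4087.
Difference in means = 733 − 805 = -72.0000.
-72.0000 ± 38.4087 → (-110.41, -33.59).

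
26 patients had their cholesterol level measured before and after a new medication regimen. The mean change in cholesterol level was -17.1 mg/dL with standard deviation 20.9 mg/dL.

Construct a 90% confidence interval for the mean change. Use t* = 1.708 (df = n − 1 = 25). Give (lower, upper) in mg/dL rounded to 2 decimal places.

(-24.10, -10.10)

This is a matched-pairs design, so SE = s_d/√n = 20.9/√26 = 4.0988.
Margin = 1.708 × 4.0988 = 7.0008; the interval is -17.1 ± 7.0008 = (-24.10, -10.10).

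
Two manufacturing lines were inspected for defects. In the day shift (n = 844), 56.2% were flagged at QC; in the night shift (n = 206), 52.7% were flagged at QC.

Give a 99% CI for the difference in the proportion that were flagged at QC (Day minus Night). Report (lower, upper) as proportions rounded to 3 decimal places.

Each SE is √(p̂(1−p̂)/n): √(0.5620·0.4380/844) = 0.01708 and √(0.5270·0.4730/206) = 0.03479.
SE(p̂₁ − p̂₂) = √(SE₁² + SE₂²) = √(0.0002917264 + 0.0012103441) = 0.03876, since the two samples are independent.
At 99% confidence z* = 2.576; margin = 2.576 × 0.03876 = 0.09985.
The difference is 0.5620 − 0.5270 = 0.0350, so the interval is 0.0350 ± 0.09985 = (-0.065, 0.135).

(-0.065, 0.135)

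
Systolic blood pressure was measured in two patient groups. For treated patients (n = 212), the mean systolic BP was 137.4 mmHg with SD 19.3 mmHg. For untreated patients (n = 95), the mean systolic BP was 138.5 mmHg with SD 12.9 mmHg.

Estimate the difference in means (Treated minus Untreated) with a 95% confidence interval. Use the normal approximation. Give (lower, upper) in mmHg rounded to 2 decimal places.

SE₁ = s₁/√n₁ = 19.3/√212 = 1.3255; SE₂ = 12.9/√95 = 1.3235.
Independent samples, unequal variances: SE_diff = √(SE₁² + SE₂²) = √(1.75695025 + 1.75165225) = 1.8731.
z* = 1.960, so margin of error = 1.960 × 1.8731 = 3.6713.
Difference in means = 137.4 − 138.5 = -1.1000.
-1.1000 ± 3.6713 → (-4.77, 2.57).

(-4.77, 2.57)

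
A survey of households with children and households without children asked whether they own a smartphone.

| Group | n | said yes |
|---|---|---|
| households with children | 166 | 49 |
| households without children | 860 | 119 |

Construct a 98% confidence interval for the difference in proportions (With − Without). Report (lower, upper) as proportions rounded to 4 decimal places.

First, p̂₁ = 49/166 = 0.2952; p̂₂ = 119/860 = 0.1384.
The two standard errors are √(0.2952×0.7048/166) = 0.03540 and √(0.1384×0.8616/860) = 0.01178.
Because the samples are independent, SE_diff = √(0.03540² + 0.01178²) = 0.03731.
Using z* = 2.326 for 98%, ME = 2.326 × 0.03731 = 0.08678.
p̂₁ − p̂₂ = 0.1568; interval 0.1568 ± 0.08678 gives (0.0700, 0.2436).

(0.0700, 0.2436)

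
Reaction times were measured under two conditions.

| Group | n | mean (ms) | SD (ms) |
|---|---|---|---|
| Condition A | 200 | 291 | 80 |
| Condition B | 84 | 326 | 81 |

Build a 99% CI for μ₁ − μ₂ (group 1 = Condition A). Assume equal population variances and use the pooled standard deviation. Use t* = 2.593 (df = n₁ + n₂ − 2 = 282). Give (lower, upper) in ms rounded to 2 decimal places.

s_p = √[((n₁−1)s₁² + (n₂−1)s₂²)/(n₁+n₂−2)] = √[(199·80² + 83·81²)/282] = 80.2956.
SE = 80.2956·√(1/200 + 1/84) = 10.4399.
With t* = 2.593, margin = 2.593 × 10.4399 = 27.0707.
x̄₁ − x̄₂ = 291 − 326 = -35.0000; interval -35.0000 ± 27.0707 = (-62.07, -7.93).

(-62.07, -7.93)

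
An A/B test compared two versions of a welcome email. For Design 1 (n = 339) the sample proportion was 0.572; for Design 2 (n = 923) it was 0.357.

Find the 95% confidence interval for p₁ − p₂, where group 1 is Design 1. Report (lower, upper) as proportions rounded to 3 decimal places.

(0.154, 0.276)

SE₁ = √(p̂₁(1−p̂₁)/n₁) = √(0.5720·0.4280/339) = 0.02687; SE₂ = √(0.3570·0.6430/923) = 0.01577.
Independent samples: SE of the difference = √(SE₁² + SE₂²) = √(0.0007219969 + 0.0002486929) = 0.03116.
z* for 95% confidence is 1.960, so the margin of error is 1.960 × 0.03116 = 0.06107.
Point estimate p̂₁ − p̂₂ = 0.5720 − 0.3570 = 0.2150.
0.2150 ± 0.06107 → (0.154, 0.276).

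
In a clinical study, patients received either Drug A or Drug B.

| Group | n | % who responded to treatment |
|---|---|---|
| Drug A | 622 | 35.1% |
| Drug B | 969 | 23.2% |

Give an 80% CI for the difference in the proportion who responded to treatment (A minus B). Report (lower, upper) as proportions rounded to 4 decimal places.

The two standard errors are √(0.3510×0.6490/622) = 0.01914 and √(0.2320×0.7680/969) = 0.01356.
Because the samples are independent, SE_diff = √(0.01914² + 0.01356²) = 0.02346.
Using z* = 1.282 for 80%, ME = 1.282 × 0.02346 = 0.03008.
p̂₁ − p̂₂ = 0.1190; interval 0.1190 ± 0.03008 gives (0.0889, 0.1491).

(0.0889, 0.1491)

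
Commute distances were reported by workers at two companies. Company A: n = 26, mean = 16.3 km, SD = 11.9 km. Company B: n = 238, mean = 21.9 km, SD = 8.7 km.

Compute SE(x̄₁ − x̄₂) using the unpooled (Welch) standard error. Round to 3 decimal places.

2.401

Per-group SEs: s₁/√n₁ = 11.9/√26 = 2.3338, s₂/√n₂ = 8.7/√238 = 0.5639.
Unpooled SE of the difference: √(5.44662244 + 0.31798321) = 2.4010.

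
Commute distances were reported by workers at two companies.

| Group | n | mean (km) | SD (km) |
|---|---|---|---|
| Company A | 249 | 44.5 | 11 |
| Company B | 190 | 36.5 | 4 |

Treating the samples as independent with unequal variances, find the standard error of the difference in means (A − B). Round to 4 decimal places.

Standard errors of each mean: 11/√249 = 0.6971 and 4/√190 = 0.2902.
SE(x̄₁ − x̄₂) = √(0.6971² + 0.2902²) = 0.7551 for independent samples with unequal variances.

0.7551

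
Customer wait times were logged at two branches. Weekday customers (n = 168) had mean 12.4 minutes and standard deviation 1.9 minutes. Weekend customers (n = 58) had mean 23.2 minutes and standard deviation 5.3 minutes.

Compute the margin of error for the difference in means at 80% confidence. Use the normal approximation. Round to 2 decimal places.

Per-group SEs: s₁/√n₁ = 1.9/√168 = 0.1466, s₂/√n₂ = 5.3/√58 = 0.6959.
Unpooled SE of the difference: √(0.02149156 + 0.48427681) = 0.7112.
Margin of error = z* · SE = 1.282 × 0.7112 = 0.9118.

0.91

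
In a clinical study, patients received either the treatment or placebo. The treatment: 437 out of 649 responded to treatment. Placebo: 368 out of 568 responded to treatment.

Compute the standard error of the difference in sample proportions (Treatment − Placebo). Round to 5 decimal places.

Sample proportions: 437/649 = 0.6733, 368/568 = 0.6479.
Each SE is √(p̂(1−p̂)/n): √(0.6733·0.3267/649) = 0.01841 and √(0.6479·0.3521/568) = 0.02004.
SE(p̂₁ − p̂₂) = √(SE₁² + SE₂²) = √(0.0003389281 + 0.0004016016) = 0.02721, since the two samples are independent.

0.02721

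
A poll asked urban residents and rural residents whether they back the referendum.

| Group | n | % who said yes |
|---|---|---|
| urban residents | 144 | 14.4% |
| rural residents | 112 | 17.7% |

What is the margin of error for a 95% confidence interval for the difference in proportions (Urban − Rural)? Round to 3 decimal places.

0.091

Each SE is √(p̂(1−p̂)/n): √(0.1440·0.8560/144) = 0.02926 and √(0.1770·0.8230/112) = 0.03606.
SE(p̂₁ − p̂₂) = √(SE₁² + SE₂²) = √(0.0008561476 + 0.0013003236) = 0.04644, since the two samples are independent.
At 95% confidence z* = 1.960; margin = 1.960 × 0.04644 = 0.09102.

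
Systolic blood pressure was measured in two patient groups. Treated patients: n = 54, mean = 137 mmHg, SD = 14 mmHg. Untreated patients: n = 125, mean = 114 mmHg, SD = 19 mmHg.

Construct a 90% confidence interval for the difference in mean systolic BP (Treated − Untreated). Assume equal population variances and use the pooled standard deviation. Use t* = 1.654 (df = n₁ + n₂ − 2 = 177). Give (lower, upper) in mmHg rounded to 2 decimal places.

(18.25, 27.75)

Pooled variance s_p² = [53·14² + 124·19²] / (54+125−2) = 311.5932, so s_p = 17.6520.
SE_diff = s_p·√(1/n₁ + 1/n₂) = 17.6520·√(1/54 + 1/125) = 2.8745.
t* = 1.654; margin = 1.654 × 2.8745 = 4.7544.
Difference = 137 − 114 = 23.0000.
23.0000 ± 4.7544 → (18.25, 27.75).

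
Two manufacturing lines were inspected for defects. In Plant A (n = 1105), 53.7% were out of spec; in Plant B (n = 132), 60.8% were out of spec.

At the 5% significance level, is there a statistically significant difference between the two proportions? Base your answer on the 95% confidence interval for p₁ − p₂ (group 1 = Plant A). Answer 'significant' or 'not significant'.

Each SE is √(p̂(1−p̂)/n): √(0.5370·0.4630/1105) = 0.01500 and √(0.6080·0.3920/132) = 0.04249.
SE(p̂₁ − p̂₂) = √(SE₁² + SE₂²) = √(0.000225 + 0.0018054001) = 0.04506, since the two samples are independent.
At 95% confidence z* = 1.960; margin = 1.960 × 0.04506 = 0.08832.
The difference is 0.5370 − 0.6080 = -0.0710, so the interval is -0.0710 ± 0.08832 = (-0.15932, 0.01732).
The interval (-0.15932, 0.01732) contains 0, so the difference is not significant.

not significant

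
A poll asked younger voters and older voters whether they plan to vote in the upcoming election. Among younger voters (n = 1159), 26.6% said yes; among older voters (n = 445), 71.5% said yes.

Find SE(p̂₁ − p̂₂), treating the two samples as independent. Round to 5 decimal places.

SE₁ = √(p̂₁(1−p̂₁)/n₁) = √(0.2660·0.7340/1159) = 0.01298; SE₂ = √(0.7150·0.2850/445) = 0.02140.
Independent samples: SE of the difference = √(SE₁² + SE₂²) = √(0.0001684804 + 0.00045796) = 0.02503.

0.02503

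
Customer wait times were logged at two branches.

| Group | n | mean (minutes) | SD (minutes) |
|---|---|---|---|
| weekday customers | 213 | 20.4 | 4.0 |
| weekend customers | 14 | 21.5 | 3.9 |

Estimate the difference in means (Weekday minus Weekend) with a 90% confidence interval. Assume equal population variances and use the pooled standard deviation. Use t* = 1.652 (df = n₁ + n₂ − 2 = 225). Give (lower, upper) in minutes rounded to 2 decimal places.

s_p = √[((n₁−1)s₁² + (n₂−1)s₂²)/(n₁+n₂−2)] = √[(212·4.0² + 13·3.9²)/225] = 3.9943.
SE = 3.9943·√(1/213 + 1/14) = 1.1020.
With t* = 1.652, margin = 1.652 × 1.1020 = 1.8205.
x̄₁ − x̄₂ = 20.4 − 21.5 = -1.1000; interval -1.1000 ± 1.8205 = (-2.92, 0.72).

(-2.92, 0.72)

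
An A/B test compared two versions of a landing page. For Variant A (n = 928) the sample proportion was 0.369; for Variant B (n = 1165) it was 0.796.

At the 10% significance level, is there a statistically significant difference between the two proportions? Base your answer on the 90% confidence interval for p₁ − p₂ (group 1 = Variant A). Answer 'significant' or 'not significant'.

significant

SE₁ = √(p̂₁(1−p̂₁)/n₁) = √(0.3690·0.6310/928) = 0.01584; SE₂ = √(0.7960·0.2040/1165) = 0.01181.
Independent samples: SE of the difference = √(SE₁² + SE₂²) = √(0.0002509056 + 0.0001394761) = 0.01976.
z* for 90% confidence is 1.645, so the margin of error is 1.645 × 0.01976 = 0.03251.
Point estimate p̂₁ − p̂₂ = 0.3690 − 0.7960 = -0.4270.
-0.4270 ± 0.03251 → (-0.45951, -0.39449).
The interval (-0.45951, -0.39449) does not contain 0, so the difference is significant.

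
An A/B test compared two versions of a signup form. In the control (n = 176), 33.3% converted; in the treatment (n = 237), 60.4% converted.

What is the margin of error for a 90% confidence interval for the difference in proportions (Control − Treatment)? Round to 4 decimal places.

0.0784

SE₁ = √(p̂₁(1−p̂₁)/n₁) = √(0.3330·0.6670/176) = 0.03552; SE₂ = √(0.6040·0.3960/237) = 0.03177.
Independent samples: SE of the difference = √(SE₁² + SE₂²) = √(0.0012616704 + 0.0010093329) = 0.04766.
z* for 90% confidence is 1.645, so the margin of error is 1.645 × 0.04766 = 0.07840.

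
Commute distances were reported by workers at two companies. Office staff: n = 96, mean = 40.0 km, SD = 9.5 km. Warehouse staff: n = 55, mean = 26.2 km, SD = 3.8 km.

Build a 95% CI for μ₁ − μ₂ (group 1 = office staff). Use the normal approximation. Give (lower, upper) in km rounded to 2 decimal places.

(11.65, 15.95)

Standard errors of each mean: 9.5/√96 = 0.9696 and 3.8/√55 = 0.5124.
SE(x̄₁ − x̄₂) = √(0.9696² + 0.5124²) = 1.0967 for independent samples with unequal variances.
With z* = 1.960, the margin is 1.960 × 1.0967 = 2.1495.
x̄₁ − x̄₂ = 40.0 − 26.2 = 13.8000; the interval is 13.8000 ± 2.1495 = (11.65, 15.95).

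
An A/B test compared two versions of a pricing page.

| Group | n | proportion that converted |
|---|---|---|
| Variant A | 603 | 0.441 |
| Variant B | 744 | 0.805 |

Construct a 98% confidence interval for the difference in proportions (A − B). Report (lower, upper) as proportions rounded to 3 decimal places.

Each SE is √(p̂(1−p̂)/n): √(0.4410·0.5590/603) = 0.02022 and √(0.8050·0.1950/744) = 0.01453.
SE(p̂₁ − p̂₂) = √(SE₁² + SE₂²) = √(0.0004088484 + 0.0002111209) = 0.02490, since the two samples are independent.
At 98% confidence z* = 2.326; margin = 2.326 × 0.02490 = 0.05792.
The difference is 0.4410 − 0.8050 = -0.3640, so the interval is -0.3640 ± 0.05792 = (-0.422, -0.306).

(-0.422, -0.306)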